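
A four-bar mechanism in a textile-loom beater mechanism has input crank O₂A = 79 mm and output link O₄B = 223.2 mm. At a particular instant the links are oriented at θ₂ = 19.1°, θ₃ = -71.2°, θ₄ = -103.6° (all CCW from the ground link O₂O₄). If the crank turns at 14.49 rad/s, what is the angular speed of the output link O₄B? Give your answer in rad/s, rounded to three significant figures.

9.57

ω₂ = 14.49 rad/s
Differentiating the loop-closure r₂e^{iθ₂}+r₃e^{iθ₃}=r₁+r₄e^{iθ₄} gives r₂ω₂e^{iθ₂}+r₃ω₃e^{iθ₃}=r₄ω₄e^{iθ₄}.
Eliminating the other unknown: ω₄ = r₂ω₂ sin(θ₂−θ₃) / [r₄ sin(θ₄−θ₃)].
Numerator sine = +0.99999; denominator sine = -0.53583.
Result = 0.079·14.49·(+0.99999) / (0.2232·(-0.53583)) = -9.5713 rad/s; magnitude 9.5713 rad/s.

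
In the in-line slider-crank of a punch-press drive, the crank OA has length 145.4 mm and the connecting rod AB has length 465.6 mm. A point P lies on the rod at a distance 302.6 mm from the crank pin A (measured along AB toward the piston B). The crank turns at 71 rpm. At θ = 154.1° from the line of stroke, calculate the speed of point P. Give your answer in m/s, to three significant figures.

ω = 7.435 rad/s.  Crank-pin speed |V_A| = rω = 1.0811 m/s, perpendicular to OA.
Rod angle: sinφ = −(r/L) sinθ ⇒ φ = -7.840°; ω_rod = −rω cosθ/√(L²−r²sin²θ) = +2.1084 rad/s.
V_P = V_A + ω_rod × AP, with AP = 0.3026 m along the rod.
Components: V_Px = −rω sinθ − a·ω_rod·sinφ = -0.38518 m/s;  V_Py = rω cosθ + a·ω_rod·cosφ = -0.34045 m/s.
|V_P| = √(V_Px² + V_Py²) = 0.51408 m/s.

0.514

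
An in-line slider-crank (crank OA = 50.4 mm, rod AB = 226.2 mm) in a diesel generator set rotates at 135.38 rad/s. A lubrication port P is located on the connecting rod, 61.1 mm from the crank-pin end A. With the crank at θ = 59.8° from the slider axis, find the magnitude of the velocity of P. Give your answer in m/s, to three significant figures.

6.57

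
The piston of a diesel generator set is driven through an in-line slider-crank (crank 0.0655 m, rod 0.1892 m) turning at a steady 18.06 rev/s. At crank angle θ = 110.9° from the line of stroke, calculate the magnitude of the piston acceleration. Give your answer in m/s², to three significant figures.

ω = 2π·18.1 = 113.5 rad/s
x(θ) = r cosθ + √(L² − r² sin²θ); with ω constant, a = ω²·d²x/dθ².
d²x/dθ² = −r cosθ − r²(cos2θ)/√u − r⁴ sin²2θ/(4u^{3/2}),  u = L² − r² sin²θ = 0.0320524 m².
Substituting r = 0.0655 m, L = 0.1892 m, θ = 110.9°: d²x/dθ² = +0.040874 m.
a = ω²·d²x/dθ² = (113.5)²·(+0.040874) = +526.32 m/s²;  |a| = 526.32 m/s².

526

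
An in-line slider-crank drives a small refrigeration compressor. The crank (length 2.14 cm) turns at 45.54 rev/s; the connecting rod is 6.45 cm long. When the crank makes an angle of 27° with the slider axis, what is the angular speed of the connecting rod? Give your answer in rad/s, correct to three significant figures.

ω = 286.1 rad/s (converted from 45.54 rev/s).
The rod makes angle φ with the slider axis where L sinφ = r sinθ; differentiating, L cosφ·φ̇ = r ω cosθ.
L cosφ = √(L² − r² sin²θ) = 0.063764 m.
|ω_rod| = r ω |cosθ| / √(L² − r² sin²θ) = 0.0214·286.1·0.89101/0.063764 = 85.564 rad/s.

85.6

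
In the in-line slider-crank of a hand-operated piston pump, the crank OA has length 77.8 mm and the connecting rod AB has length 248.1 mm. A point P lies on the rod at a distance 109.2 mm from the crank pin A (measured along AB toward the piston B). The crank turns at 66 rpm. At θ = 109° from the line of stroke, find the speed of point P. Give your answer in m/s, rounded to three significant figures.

ω = 6.912 rad/s.  Crank-pin speed |V_A| = rω = 0.53771 m/s, perpendicular to OA.
Rod angle: sinφ = −(r/L) sinθ ⇒ φ = -17.247°; ω_rod = −rω cosθ/√(L²−r²sin²θ) = +0.73884 rad/s.
V_P = V_A + ω_rod × AP, with AP = 0.1092 m along the rod.
Components: V_Px = −rω sinθ − a·ω_rod·sinφ = -0.4845 m/s;  V_Py = rω cosθ + a·ω_rod·cosφ = -0.09801 m/s.
|V_P| = √(V_Px² + V_Py²) = 0.49431 m/s.

0.494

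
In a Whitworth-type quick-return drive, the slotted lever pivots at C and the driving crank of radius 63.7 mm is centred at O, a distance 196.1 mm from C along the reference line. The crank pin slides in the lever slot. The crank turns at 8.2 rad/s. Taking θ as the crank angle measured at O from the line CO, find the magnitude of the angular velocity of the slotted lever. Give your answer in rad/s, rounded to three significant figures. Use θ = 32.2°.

1.88

ω = 8.2 rad/s
Crank pin A relative to C: A = (d + r cosθ, r sinθ); lever angle φ = atan2(r sinθ, d + r cosθ).
Differentiating tanφ: φ̇ = rω(d cosθ + r)/(d² + r² + 2dr cosθ).
d² + r² + 2dr cosθ = |CA|² = 0.0636535 m²;  d cosθ + r = +0.22964 m.
|ω_lever| = |0.0637·8.2·+0.22964| / 0.0636535 = 1.8844 rad/s.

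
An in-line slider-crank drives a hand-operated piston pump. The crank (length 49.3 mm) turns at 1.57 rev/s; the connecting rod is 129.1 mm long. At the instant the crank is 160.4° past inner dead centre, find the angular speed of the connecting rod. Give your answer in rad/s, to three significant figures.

3.58

ω = 9.865 rad/s (converted from 1.57 rev/s).
The rod makes angle φ with the slider axis where L sinφ = r sinθ; differentiating, L cosφ·φ̇ = r ω cosθ.
L cosφ = √(L² − r² sin²θ) = 0.12804 m.
|ω_rod| = r ω |cosθ| / √(L² − r² sin²θ) = 0.0493·9.865·0.94206/0.12804 = 3.5782 rad/s.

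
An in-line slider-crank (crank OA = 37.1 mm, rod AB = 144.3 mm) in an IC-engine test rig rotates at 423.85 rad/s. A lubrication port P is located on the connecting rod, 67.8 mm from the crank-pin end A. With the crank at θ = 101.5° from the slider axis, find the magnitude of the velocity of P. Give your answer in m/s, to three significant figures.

15.1

ω = 423.9 rad/s.  Crank-pin speed |V_A| = rω = 15.725 m/s, perpendicular to OA.
Rod angle: sinφ = −(r/L) sinθ ⇒ φ = -14.592°; ω_rod = −rω cosθ/√(L²−r²sin²θ) = +22.45 rad/s.
V_P = V_A + ω_rod × AP, with AP = 0.0678 m along the rod.
Components: V_Px = −rω sinθ − a·ω_rod·sinφ = -15.026 m/s;  V_Py = rω cosθ + a·ω_rod·cosφ = -1.662 m/s.
|V_P| = √(V_Px² + V_Py²) = 15.117 m/s.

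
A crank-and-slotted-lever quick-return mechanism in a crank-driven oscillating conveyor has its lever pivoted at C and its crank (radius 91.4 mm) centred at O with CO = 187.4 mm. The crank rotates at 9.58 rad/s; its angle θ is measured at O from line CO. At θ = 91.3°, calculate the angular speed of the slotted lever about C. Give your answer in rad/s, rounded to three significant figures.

ω = 9.58 rad/s
Crank pin A relative to C: A = (d + r cosθ, r sinθ); lever angle φ = atan2(r sinθ, d + r cosθ).
Differentiating tanφ: φ̇ = rω(d cosθ + r)/(d² + r² + 2dr cosθ).
d² + r² + 2dr cosθ = |CA|² = 0.0426955 m²;  d cosθ + r = +0.087148 m.
|ω_lever| = |0.0914·9.58·+0.087148| / 0.0426955 = 1.7873 rad/s.

1.79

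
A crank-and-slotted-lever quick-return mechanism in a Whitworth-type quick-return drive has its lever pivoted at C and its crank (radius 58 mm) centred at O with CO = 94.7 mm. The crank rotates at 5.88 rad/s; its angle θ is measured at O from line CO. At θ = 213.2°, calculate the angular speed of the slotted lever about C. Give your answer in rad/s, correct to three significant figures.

2.31

ω = 5.88 rad/s
Crank pin A relative to C: A = (d + r cosθ, r sinθ); lever angle φ = atan2(r sinθ, d + r cosθ).
Differentiating tanφ: φ̇ = rω(d cosθ + r)/(d² + r² + 2dr cosθ).
d² + r² + 2dr cosθ = |CA|² = 0.00314007 m²;  d cosθ + r = -0.021242 m.
|ω_lever| = |0.058·5.88·-0.021242| / 0.00314007 = 2.307 rad/s.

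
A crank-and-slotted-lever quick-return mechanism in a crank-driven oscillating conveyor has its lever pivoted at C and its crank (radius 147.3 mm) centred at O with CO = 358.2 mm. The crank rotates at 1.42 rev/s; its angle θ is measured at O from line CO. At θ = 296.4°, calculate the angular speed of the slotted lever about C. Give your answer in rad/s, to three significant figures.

ω = 8.922 rad/s (from 1.42 rev/s).
Crank pin A relative to C: A = (d + r cosθ, r sinθ); lever angle φ = atan2(r sinθ, d + r cosθ).
Differentiating tanφ: φ̇ = rω(d cosθ + r)/(d² + r² + 2dr cosθ).
d² + r² + 2dr cosθ = |CA|² = 0.196925 m²;  d cosθ + r = +0.30657 m.
|ω_lever| = |0.1473·8.922·+0.30657| / 0.196925 = 2.046 rad/s.

2.05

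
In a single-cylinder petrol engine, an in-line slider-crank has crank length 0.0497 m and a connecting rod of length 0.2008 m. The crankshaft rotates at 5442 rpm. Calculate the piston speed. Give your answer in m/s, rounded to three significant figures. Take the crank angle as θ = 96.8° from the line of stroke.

27.3

ω = 2π·5442/60 = 569.9 rad/s
For an in-line slider-crank, x = r cosθ + √(L² − r² sin²θ), so v = −rω sinθ·[1 + r cosθ/√(L² − r² sin²θ)].
With r = 0.0497 m, L = 0.2008 m, θ = 96.8°: √(L² − r² sin²θ) = 0.19464 m.
v = −0.0497·569.9·0.99297·[1 + 0.0497·-0.11840/0.19464] = -27.274 m/s.
|v| = 27.274 m/s.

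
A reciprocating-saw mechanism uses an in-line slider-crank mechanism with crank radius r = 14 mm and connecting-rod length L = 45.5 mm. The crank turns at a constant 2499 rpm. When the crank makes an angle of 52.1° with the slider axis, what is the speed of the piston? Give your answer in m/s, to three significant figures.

ω = 2π·2499/60 = 261.7 rad/s
For an in-line slider-crank, x = r cosθ + √(L² − r² sin²θ), so v = −rω sinθ·[1 + r cosθ/√(L² − r² sin²θ)].
With r = 0.014 m, L = 0.0455 m, θ = 52.1°: √(L² − r² sin²θ) = 0.044139 m.
v = −0.014·261.7·0.78908·[1 + 0.014·0.61429/0.044139] = -3.4543 m/s.
|v| = 3.4543 m/s.

3.45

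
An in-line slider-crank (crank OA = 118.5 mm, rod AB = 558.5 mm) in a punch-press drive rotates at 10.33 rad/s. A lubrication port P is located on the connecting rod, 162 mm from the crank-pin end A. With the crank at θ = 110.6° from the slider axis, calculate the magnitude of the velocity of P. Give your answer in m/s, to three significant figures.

ω = 10.33 rad/s.  Crank-pin speed |V_A| = rω = 1.2241 m/s, perpendicular to OA.
Rod angle: sinφ = −(r/L) sinθ ⇒ φ = -11.456°; ω_rod = −rω cosθ/√(L²−r²sin²θ) = +0.78683 rad/s.
V_P = V_A + ω_rod × AP, with AP = 0.162 m along the rod.
Components: V_Px = −rω sinθ − a·ω_rod·sinφ = -1.1205 m/s;  V_Py = rω cosθ + a·ω_rod·cosφ = -0.30576 m/s.
|V_P| = √(V_Px² + V_Py²) = 1.1615 m/s.

1.16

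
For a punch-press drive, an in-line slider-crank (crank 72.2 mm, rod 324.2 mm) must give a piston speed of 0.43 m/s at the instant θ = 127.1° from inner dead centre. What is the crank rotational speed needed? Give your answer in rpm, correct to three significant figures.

For an in-line slider-crank, |v_piston| = rω|sinθ|·[1 + r cosθ/√(L² − r² sin²θ)].
With r = 0.0722 m, L = 0.3242 m, θ = 127.1°: the bracketed kinematic factor |dx/dθ| = 0.049725 m.
ω = v/|dx/dθ| = 0.43/0.049725 = 8.6476 rad/s.
N = 60ω/(2π) = 82.579 rpm.

82.6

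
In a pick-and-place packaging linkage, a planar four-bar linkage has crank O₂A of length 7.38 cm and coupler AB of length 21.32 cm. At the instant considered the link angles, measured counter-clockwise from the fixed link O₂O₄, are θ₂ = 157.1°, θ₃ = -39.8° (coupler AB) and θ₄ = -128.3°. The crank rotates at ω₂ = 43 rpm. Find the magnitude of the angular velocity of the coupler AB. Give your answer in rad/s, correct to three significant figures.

1.50

ω₂ = 4.503 rad/s (from 43 rpm).
Differentiating the loop-closure r₂e^{iθ₂}+r₃e^{iθ₃}=r₁+r₄e^{iθ₄} gives r₂ω₂e^{iθ₂}+r₃ω₃e^{iθ₃}=r₄ω₄e^{iθ₄}.
Eliminating the other unknown: ω₃ = r₂ω₂ sin(θ₄−θ₂) / [r₃ sin(θ₃−θ₄)].
Numerator sine = +0.96410; denominator sine = +0.99966.
Result = 0.0738·4.503·(+0.96410) / (0.2132·(+0.99966)) = +1.5033 rad/s; magnitude 1.5033 rad/s.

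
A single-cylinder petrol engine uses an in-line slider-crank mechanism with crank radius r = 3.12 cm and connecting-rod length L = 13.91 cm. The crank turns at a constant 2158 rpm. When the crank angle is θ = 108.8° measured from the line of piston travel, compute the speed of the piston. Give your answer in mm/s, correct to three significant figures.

ω = 2π·2158/60 = 226 rad/s
For an in-line slider-crank, x = r cosθ + √(L² − r² sin²θ), so v = −rω sinθ·[1 + r cosθ/√(L² − r² sin²θ)].
With r = 0.0312 m, L = 0.1391 m, θ = 108.8°: √(L² − r² sin²θ) = 0.13593 m.
v = −0.0312·226·0.94665·[1 + 0.0312·-0.32227/0.13593] = -6.1809 m/s.
|v| = 6.1809 m/s = 6180.9 mm/s.

6180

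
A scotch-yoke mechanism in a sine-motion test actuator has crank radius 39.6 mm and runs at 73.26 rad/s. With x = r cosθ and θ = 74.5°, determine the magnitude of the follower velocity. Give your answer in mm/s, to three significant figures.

2800

ω = 73.26 rad/s
x = r cosθ ⇒ ẋ = −rω sinθ.
|v| = rω|sinθ| = 0.0396·73.26·|sin 74.5°| = 2.7956 m/s = 2795.6 mm/s.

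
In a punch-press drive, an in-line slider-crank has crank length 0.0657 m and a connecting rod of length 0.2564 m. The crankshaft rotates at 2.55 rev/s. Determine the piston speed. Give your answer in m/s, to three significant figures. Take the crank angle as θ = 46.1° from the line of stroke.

ω = 2π·2.55 = 16.02 rad/s
For an in-line slider-crank, x = r cosθ + √(L² − r² sin²θ), so v = −rω sinθ·[1 + r cosθ/√(L² − r² sin²θ)].
With r = 0.0657 m, L = 0.2564 m, θ = 46.1°: √(L² − r² sin²θ) = 0.25199 m.
v = −0.0657·16.02·0.72055·[1 + 0.0657·0.69340/0.25199] = -0.89561 m/s.
|v| = 0.89561 m/s.

0.896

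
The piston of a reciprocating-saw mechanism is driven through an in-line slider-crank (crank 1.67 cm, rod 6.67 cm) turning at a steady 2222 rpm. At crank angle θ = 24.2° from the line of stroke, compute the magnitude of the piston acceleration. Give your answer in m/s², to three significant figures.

978

ω = 2π·2222/60 = 232.7 rad/s
x(θ) = r cosθ + √(L² − r² sin²θ); with ω constant, a = ω²·d²x/dθ².
d²x/dθ² = −r cosθ − r²(cos2θ)/√u − r⁴ sin²2θ/(4u^{3/2}),  u = L² − r² sin²θ = 0.00440203 m².
Substituting r = 0.0167 m, L = 0.0667 m, θ = 24.2°: d²x/dθ² = -0.01806 m.
a = ω²·d²x/dθ² = (232.7)²·(-0.01806) = -977.85 m/s²;  |a| = 977.85 m/s².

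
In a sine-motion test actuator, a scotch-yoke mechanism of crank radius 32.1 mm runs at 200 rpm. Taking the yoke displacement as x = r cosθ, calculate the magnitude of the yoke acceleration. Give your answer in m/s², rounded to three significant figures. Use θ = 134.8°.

9.92

ω = 20.94 rad/s (from 200 rpm).
x = r cosθ ⇒ ẍ = −rω² cosθ (ω constant).
|a| = rω²|cosθ| = 0.0321·(20.94)²·|cos 134.8°| = 9.9217 m/s².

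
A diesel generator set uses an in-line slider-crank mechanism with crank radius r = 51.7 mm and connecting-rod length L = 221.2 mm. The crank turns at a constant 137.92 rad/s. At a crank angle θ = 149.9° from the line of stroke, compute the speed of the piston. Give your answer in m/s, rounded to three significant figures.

ω = 137.9 rad/s
For an in-line slider-crank, x = r cosθ + √(L² − r² sin²θ), so v = −rω sinθ·[1 + r cosθ/√(L² − r² sin²θ)].
With r = 0.0517 m, L = 0.2212 m, θ = 149.9°: √(L² − r² sin²θ) = 0.21968 m.
v = −0.0517·137.9·0.50151·[1 + 0.0517·-0.86515/0.21968] = -2.8479 m/s.
|v| = 2.8479 m/s.

2.85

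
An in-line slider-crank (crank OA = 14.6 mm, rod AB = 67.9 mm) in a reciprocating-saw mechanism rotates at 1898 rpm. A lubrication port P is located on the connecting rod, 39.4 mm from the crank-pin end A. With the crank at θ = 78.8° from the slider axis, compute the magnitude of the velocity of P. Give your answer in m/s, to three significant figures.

2.93

ω = 198.8 rad/s.  Crank-pin speed |V_A| = rω = 2.9019 m/s, perpendicular to OA.
Rod angle: sinφ = −(r/L) sinθ ⇒ φ = -12.177°; ω_rod = −rω cosθ/√(L²−r²sin²θ) = -8.4921 rad/s.
V_P = V_A + ω_rod × AP, with AP = 0.0394 m along the rod.
Components: V_Px = −rω sinθ − a·ω_rod·sinφ = -2.9172 m/s;  V_Py = rω cosθ + a·ω_rod·cosφ = +0.23658 m/s.
|V_P| = √(V_Px² + V_Py²) = 2.9268 m/s.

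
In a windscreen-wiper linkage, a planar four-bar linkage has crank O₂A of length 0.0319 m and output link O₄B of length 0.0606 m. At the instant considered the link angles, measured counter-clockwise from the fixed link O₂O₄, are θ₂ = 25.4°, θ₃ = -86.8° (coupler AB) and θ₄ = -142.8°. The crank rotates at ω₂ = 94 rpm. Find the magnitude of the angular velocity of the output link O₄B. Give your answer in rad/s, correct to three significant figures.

ω₂ = 9.844 rad/s (from 94 rpm).
Differentiating the loop-closure r₂e^{iθ₂}+r₃e^{iθ₃}=r₁+r₄e^{iθ₄} gives r₂ω₂e^{iθ₂}+r₃ω₃e^{iθ₃}=r₄ω₄e^{iθ₄}.
Eliminating the other unknown: ω₄ = r₂ω₂ sin(θ₂−θ₃) / [r₄ sin(θ₄−θ₃)].
Numerator sine = +0.92587; denominator sine = -0.82904.
Result = 0.0319·9.844·(+0.92587) / (0.0606·(-0.82904)) = -5.787 rad/s; magnitude 5.787 rad/s.

5.79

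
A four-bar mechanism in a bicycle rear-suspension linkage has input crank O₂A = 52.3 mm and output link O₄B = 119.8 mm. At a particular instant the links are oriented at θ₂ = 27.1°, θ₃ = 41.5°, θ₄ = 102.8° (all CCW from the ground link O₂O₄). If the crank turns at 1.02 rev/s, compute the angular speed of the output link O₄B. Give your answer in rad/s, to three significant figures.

0.793

ω₂ = 6.409 rad/s (from 1.02 rev/s).
Differentiating the loop-closure r₂e^{iθ₂}+r₃e^{iθ₃}=r₁+r₄e^{iθ₄} gives r₂ω₂e^{iθ₂}+r₃ω₃e^{iθ₃}=r₄ω₄e^{iθ₄}.
Eliminating the other unknown: ω₄ = r₂ω₂ sin(θ₂−θ₃) / [r₄ sin(θ₄−θ₃)].
Numerator sine = -0.24869; denominator sine = +0.87715.
Result = 0.0523·6.409·(-0.24869) / (0.1198·(+0.87715)) = -0.79325 rad/s; magnitude 0.79325 rad/s.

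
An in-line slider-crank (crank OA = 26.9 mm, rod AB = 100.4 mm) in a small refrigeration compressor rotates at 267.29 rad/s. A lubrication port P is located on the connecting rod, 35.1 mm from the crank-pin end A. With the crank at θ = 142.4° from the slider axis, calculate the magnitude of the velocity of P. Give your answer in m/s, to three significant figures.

ω = 267.3 rad/s.  Crank-pin speed |V_A| = rω = 7.1901 m/s, perpendicular to OA.
Rod angle: sinφ = −(r/L) sinθ ⇒ φ = -9.409°; ω_rod = −rω cosθ/√(L²−r²sin²θ) = +57.513 rad/s.
V_P = V_A + ω_rod × AP, with AP = 0.0351 m along the rod.
Components: V_Px = −rω sinθ − a·ω_rod·sinφ = -4.057 m/s;  V_Py = rω cosθ + a·ω_rod·cosφ = -3.7051 m/s.
|V_P| = √(V_Px² + V_Py²) = 5.4943 m/s.

5.49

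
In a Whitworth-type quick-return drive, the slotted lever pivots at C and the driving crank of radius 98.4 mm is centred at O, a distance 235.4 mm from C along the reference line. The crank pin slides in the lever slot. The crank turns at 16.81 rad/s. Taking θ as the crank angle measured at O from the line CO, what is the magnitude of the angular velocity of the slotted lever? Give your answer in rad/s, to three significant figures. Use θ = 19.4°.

4.87

ω = 16.81 rad/s
Crank pin A relative to C: A = (d + r cosθ, r sinθ); lever angle φ = atan2(r sinθ, d + r cosθ).
Differentiating tanφ: φ̇ = rω(d cosθ + r)/(d² + r² + 2dr cosθ).
d² + r² + 2dr cosθ = |CA|² = 0.108792 m²;  d cosθ + r = +0.32043 m.
|ω_lever| = |0.0984·16.81·+0.32043| / 0.108792 = 4.872 rad/s.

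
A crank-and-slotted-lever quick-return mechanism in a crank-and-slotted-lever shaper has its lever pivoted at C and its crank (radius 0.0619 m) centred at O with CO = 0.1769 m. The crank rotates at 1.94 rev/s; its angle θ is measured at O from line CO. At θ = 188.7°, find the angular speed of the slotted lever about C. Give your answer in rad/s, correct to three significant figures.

6.32

ω = 12.19 rad/s (from 1.94 rev/s).
Crank pin A relative to C: A = (d + r cosθ, r sinθ); lever angle φ = atan2(r sinθ, d + r cosθ).
Differentiating tanφ: φ̇ = rω(d cosθ + r)/(d² + r² + 2dr cosθ).
d² + r² + 2dr cosθ = |CA|² = 0.013477 m²;  d cosθ + r = -0.11296 m.
|ω_lever| = |0.0619·12.19·-0.11296| / 0.013477 = 6.3244 rad/s.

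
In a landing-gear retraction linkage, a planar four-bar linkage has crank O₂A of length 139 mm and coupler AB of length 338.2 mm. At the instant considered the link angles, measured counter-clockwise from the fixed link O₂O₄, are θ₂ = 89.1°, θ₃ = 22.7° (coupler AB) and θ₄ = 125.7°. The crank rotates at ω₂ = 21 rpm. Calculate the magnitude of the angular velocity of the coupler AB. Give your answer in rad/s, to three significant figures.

0.553

ω₂ = 2.199 rad/s (from 21 rpm).
Differentiating the loop-closure r₂e^{iθ₂}+r₃e^{iθ₃}=r₁+r₄e^{iθ₄} gives r₂ω₂e^{iθ₂}+r₃ω₃e^{iθ₃}=r₄ω₄e^{iθ₄}.
Eliminating the other unknown: ω₃ = r₂ω₂ sin(θ₄−θ₂) / [r₃ sin(θ₃−θ₄)].
Numerator sine = +0.59622; denominator sine = -0.97437.
Result = 0.139·2.199·(+0.59622) / (0.3382·(-0.97437)) = -0.55306 rad/s; magnitude 0.55306 rad/s.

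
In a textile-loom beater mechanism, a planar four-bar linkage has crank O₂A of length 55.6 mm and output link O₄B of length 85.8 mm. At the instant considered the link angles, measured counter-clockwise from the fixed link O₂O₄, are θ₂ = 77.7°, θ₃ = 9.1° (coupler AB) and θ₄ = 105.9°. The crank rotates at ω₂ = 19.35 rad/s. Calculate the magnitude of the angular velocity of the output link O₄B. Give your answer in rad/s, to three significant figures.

11.8

ω₂ = 19.35 rad/s
Differentiating the loop-closure r₂e^{iθ₂}+r₃e^{iθ₃}=r₁+r₄e^{iθ₄} gives r₂ω₂e^{iθ₂}+r₃ω₃e^{iθ₃}=r₄ω₄e^{iθ₄}.
Eliminating the other unknown: ω₄ = r₂ω₂ sin(θ₂−θ₃) / [r₄ sin(θ₄−θ₃)].
Numerator sine = +0.93106; denominator sine = +0.99297.
Result = 0.0556·19.35·(+0.93106) / (0.0858·(+0.99297)) = +11.757 rad/s; magnitude 11.757 rad/s.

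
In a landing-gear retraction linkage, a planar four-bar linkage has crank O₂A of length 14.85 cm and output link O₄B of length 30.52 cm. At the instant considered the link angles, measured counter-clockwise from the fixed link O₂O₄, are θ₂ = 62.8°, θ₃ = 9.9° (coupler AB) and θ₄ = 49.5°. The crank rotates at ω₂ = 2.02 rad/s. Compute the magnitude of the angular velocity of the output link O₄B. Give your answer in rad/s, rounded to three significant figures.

ω₂ = 2.02 rad/s
Differentiating the loop-closure r₂e^{iθ₂}+r₃e^{iθ₃}=r₁+r₄e^{iθ₄} gives r₂ω₂e^{iθ₂}+r₃ω₃e^{iθ₃}=r₄ω₄e^{iθ₄}.
Eliminating the other unknown: ω₄ = r₂ω₂ sin(θ₂−θ₃) / [r₄ sin(θ₄−θ₃)].
Numerator sine = +0.79758; denominator sine = +0.63742.
Result = 0.1485·2.02·(+0.79758) / (0.3052·(+0.63742)) = +1.2298 rad/s; magnitude 1.2298 rad/s.

1.23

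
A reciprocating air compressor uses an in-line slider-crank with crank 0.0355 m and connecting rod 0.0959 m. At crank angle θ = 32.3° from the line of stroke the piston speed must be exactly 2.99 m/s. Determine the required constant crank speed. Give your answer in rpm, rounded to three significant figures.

For an in-line slider-crank, |v_piston| = rω|sinθ|·[1 + r cosθ/√(L² − r² sin²θ)].
With r = 0.0355 m, L = 0.0959 m, θ = 32.3°: the bracketed kinematic factor |dx/dθ| = 0.025025 m.
ω = v/|dx/dθ| = 2.99/0.025025 = 119.48 rad/s.
N = 60ω/(2π) = 1141 rpm.

1140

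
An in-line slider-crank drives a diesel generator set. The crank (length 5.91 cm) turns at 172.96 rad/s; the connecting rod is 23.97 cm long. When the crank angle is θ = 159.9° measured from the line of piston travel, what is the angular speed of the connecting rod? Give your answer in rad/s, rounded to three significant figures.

ω = 173 rad/s
The rod makes angle φ with the slider axis where L sinφ = r sinθ; differentiating, L cosφ·φ̇ = r ω cosθ.
L cosφ = √(L² − r² sin²θ) = 0.23884 m.
|ω_rod| = r ω |cosθ| / √(L² − r² sin²θ) = 0.0591·173·0.93909/0.23884 = 40.192 rad/s.

40.2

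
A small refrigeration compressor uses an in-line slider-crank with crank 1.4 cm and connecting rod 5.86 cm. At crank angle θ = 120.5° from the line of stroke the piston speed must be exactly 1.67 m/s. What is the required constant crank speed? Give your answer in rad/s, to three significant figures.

For an in-line slider-crank, |v_piston| = rω|sinθ|·[1 + r cosθ/√(L² − r² sin²θ)].
With r = 0.014 m, L = 0.0586 m, θ = 120.5°: the bracketed kinematic factor |dx/dθ| = 0.010568 m.
ω = v/|dx/dθ| = 1.67/0.010568 = 158.02 rad/s.

158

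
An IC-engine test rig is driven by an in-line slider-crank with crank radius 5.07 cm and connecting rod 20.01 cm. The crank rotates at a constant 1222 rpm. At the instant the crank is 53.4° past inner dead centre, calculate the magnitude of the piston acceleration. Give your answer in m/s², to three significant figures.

436

ω = 2π·1222/60 = 128 rad/s
x(θ) = r cosθ + √(L² − r² sin²θ); with ω constant, a = ω²·d²x/dθ².
d²x/dθ² = −r cosθ − r²(cos2θ)/√u − r⁴ sin²2θ/(4u^{3/2}),  u = L² − r² sin²θ = 0.0383833 m².
Substituting r = 0.0507 m, L = 0.2001 m, θ = 53.4°: d²x/dθ² = -0.026638 m.
a = ω²·d²x/dθ² = (128)²·(-0.026638) = -436.21 m/s²;  |a| = 436.21 m/s².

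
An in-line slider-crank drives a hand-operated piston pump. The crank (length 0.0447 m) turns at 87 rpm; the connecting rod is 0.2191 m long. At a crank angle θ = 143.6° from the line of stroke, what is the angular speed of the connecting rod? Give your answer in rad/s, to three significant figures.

1.51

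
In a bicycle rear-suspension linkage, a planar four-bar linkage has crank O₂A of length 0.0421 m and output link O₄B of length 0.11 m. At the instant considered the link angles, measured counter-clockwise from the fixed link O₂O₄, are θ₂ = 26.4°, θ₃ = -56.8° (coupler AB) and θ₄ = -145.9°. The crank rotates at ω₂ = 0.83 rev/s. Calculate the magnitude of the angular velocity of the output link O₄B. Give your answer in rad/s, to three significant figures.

1.98

ω₂ = 5.215 rad/s (from 0.83 rev/s).
Differentiating the loop-closure r₂e^{iθ₂}+r₃e^{iθ₃}=r₁+r₄e^{iθ₄} gives r₂ω₂e^{iθ₂}+r₃ω₃e^{iθ₃}=r₄ω₄e^{iθ₄}.
Eliminating the other unknown: ω₄ = r₂ω₂ sin(θ₂−θ₃) / [r₄ sin(θ₄−θ₃)].
Numerator sine = +0.99297; denominator sine = -0.99988.
Result = 0.0421·5.215·(+0.99297) / (0.11·(-0.99988)) = -1.9821 rad/s; magnitude 1.9821 rad/s.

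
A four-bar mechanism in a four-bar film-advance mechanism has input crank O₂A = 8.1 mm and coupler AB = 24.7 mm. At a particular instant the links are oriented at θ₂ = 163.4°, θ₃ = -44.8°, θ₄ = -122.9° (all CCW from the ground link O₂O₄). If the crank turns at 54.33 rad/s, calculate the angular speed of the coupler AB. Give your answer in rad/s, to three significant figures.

17.5

ω₂ = 54.33 rad/s
Differentiating the loop-closure r₂e^{iθ₂}+r₃e^{iθ₃}=r₁+r₄e^{iθ₄} gives r₂ω₂e^{iθ₂}+r₃ω₃e^{iθ₃}=r₄ω₄e^{iθ₄}.
Eliminating the other unknown: ω₃ = r₂ω₂ sin(θ₄−θ₂) / [r₃ sin(θ₃−θ₄)].
Numerator sine = +0.95981; denominator sine = +0.97851.
Result = 0.0081·54.33·(+0.95981) / (0.0247·(+0.97851)) = +17.476 rad/s; magnitude 17.476 rad/s.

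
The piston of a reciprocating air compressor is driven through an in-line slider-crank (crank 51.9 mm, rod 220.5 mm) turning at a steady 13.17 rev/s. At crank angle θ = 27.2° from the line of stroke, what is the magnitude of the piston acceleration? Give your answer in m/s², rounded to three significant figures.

366

ω = 2π·13.2 = 82.75 rad/s
x(θ) = r cosθ + √(L² − r² sin²θ); with ω constant, a = ω²·d²x/dθ².
d²x/dθ² = −r cosθ − r²(cos2θ)/√u − r⁴ sin²2θ/(4u^{3/2}),  u = L² − r² sin²θ = 0.0480575 m².
Substituting r = 0.0519 m, L = 0.2205 m, θ = 27.2°: d²x/dθ² = -0.053427 m.
a = ω²·d²x/dθ² = (82.75)²·(-0.053427) = -365.84 m/s²;  |a| = 365.84 m/s².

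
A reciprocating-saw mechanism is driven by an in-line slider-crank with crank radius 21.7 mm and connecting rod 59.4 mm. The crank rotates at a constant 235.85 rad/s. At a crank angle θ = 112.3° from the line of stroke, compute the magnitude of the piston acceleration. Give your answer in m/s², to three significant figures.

783

ω = 235.8 rad/s
x(θ) = r cosθ + √(L² − r² sin²θ); with ω constant, a = ω²·d²x/dθ².
d²x/dθ² = −r cosθ − r²(cos2θ)/√u − r⁴ sin²2θ/(4u^{3/2}),  u = L² − r² sin²θ = 0.00312527 m².
Substituting r = 0.0217 m, L = 0.0594 m, θ = 112.3°: d²x/dθ² = +0.014075 m.
a = ω²·d²x/dθ² = (235.8)²·(+0.014075) = +782.94 m/s²;  |a| = 782.94 m/s².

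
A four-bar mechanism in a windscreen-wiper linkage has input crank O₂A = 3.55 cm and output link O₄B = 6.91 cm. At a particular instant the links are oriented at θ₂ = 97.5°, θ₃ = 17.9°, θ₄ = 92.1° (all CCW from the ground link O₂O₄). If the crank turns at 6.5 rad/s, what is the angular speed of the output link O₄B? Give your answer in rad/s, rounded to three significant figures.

3.41

ω₂ = 6.5 rad/s
Differentiating the loop-closure r₂e^{iθ₂}+r₃e^{iθ₃}=r₁+r₄e^{iθ₄} gives r₂ω₂e^{iθ₂}+r₃ω₃e^{iθ₃}=r₄ω₄e^{iθ₄}.
Eliminating the other unknown: ω₄ = r₂ω₂ sin(θ₂−θ₃) / [r₄ sin(θ₄−θ₃)].
Numerator sine = +0.98357; denominator sine = +0.96222.
Result = 0.0355·6.5·(+0.98357) / (0.0691·(+0.96222)) = +3.4135 rad/s; magnitude 3.4135 rad/s.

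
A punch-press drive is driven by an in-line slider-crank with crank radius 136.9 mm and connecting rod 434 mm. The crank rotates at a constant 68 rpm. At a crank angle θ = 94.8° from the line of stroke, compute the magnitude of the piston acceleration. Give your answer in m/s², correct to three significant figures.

ω = 2π·68/60 = 7.121 rad/s
x(θ) = r cosθ + √(L² − r² sin²θ); with ω constant, a = ω²·d²x/dθ².
d²x/dθ² = −r cosθ − r²(cos2θ)/√u − r⁴ sin²2θ/(4u^{3/2}),  u = L² − r² sin²θ = 0.169746 m².
Substituting r = 0.1369 m, L = 0.434 m, θ = 94.8°: d²x/dθ² = +0.056273 m.
a = ω²·d²x/dθ² = (7.121)²·(+0.056273) = +2.8535 m/s²;  |a| = 2.8535 m/s².

2.85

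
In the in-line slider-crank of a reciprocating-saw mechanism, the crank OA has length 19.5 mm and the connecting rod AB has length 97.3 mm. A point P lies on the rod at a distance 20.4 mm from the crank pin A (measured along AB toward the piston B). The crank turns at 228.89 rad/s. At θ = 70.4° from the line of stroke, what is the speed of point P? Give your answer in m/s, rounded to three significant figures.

4.43

ω = 228.9 rad/s.  Crank-pin speed |V_A| = rω = 4.4634 m/s, perpendicular to OA.
Rod angle: sinφ = −(r/L) sinθ ⇒ φ = -10.883°; ω_rod = −rω cosθ/√(L²−r²sin²θ) = -15.67 rad/s.
V_P = V_A + ω_rod × AP, with AP = 0.0204 m along the rod.
Components: V_Px = −rω sinθ − a·ω_rod·sinφ = -4.2651 m/s;  V_Py = rω cosθ + a·ω_rod·cosφ = +1.1833 m/s.
|V_P| = √(V_Px² + V_Py²) = 4.4262 m/s.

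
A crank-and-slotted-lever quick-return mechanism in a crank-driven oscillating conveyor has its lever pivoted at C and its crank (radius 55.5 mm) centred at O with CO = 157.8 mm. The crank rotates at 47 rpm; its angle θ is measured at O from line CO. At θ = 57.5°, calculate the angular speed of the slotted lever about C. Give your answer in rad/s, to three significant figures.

1.02

ω = 4.922 rad/s (from 47 rpm).
Crank pin A relative to C: A = (d + r cosθ, r sinθ); lever angle φ = atan2(r sinθ, d + r cosθ).
Differentiating tanφ: φ̇ = rω(d cosθ + r)/(d² + r² + 2dr cosθ).
d² + r² + 2dr cosθ = |CA|² = 0.0373923 m²;  d cosθ + r = +0.14029 m.
|ω_lever| = |0.0555·4.922·+0.14029| / 0.0373923 = 1.0248 rad/s.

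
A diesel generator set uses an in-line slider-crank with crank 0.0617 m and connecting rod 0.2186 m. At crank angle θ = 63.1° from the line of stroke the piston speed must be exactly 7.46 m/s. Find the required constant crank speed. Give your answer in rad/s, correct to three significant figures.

For an in-line slider-crank, |v_piston| = rω|sinθ|·[1 + r cosθ/√(L² − r² sin²θ)].
With r = 0.0617 m, L = 0.2186 m, θ = 63.1°: the bracketed kinematic factor |dx/dθ| = 0.062284 m.
ω = v/|dx/dθ| = 7.46/0.062284 = 119.77 rad/s.

120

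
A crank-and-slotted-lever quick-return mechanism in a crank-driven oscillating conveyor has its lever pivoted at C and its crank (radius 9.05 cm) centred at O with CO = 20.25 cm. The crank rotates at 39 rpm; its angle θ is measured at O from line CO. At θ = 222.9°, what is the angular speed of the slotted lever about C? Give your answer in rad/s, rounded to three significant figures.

0.957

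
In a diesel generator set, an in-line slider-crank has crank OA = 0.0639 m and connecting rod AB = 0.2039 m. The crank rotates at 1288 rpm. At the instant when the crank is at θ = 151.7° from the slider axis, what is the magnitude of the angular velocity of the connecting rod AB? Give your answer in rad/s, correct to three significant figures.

37.6

ω = 134.9 rad/s (converted from 1288 rpm).
The rod makes angle φ with the slider axis where L sinφ = r sinθ; differentiating, L cosφ·φ̇ = r ω cosθ.
L cosφ = √(L² − r² sin²θ) = 0.20164 m.
|ω_rod| = r ω |cosθ| / √(L² − r² sin²θ) = 0.0639·134.9·0.88048/0.20164 = 37.635 rad/s.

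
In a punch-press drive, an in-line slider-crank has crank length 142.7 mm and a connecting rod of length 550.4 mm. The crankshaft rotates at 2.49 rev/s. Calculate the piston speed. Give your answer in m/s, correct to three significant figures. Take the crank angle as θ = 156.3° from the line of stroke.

ω = 2π·2.49 = 15.65 rad/s
For an in-line slider-crank, x = r cosθ + √(L² − r² sin²θ), so v = −rω sinθ·[1 + r cosθ/√(L² − r² sin²θ)].
With r = 0.1427 m, L = 0.5504 m, θ = 156.3°: √(L² − r² sin²θ) = 0.5474 m.
v = −0.1427·15.65·0.40195·[1 + 0.1427·-0.91566/0.5474] = -0.68317 m/s.
|v| = 0.68317 m/s.

0.683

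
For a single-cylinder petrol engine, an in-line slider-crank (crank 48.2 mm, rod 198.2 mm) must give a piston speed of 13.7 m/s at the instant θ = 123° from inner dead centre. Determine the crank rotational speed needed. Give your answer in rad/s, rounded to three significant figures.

For an in-line slider-crank, |v_piston| = rω|sinθ|·[1 + r cosθ/√(L² − r² sin²θ)].
With r = 0.0482 m, L = 0.1982 m, θ = 123°: the bracketed kinematic factor |dx/dθ| = 0.034955 m.
ω = v/|dx/dθ| = 13.7/0.034955 = 391.93 rad/s.

392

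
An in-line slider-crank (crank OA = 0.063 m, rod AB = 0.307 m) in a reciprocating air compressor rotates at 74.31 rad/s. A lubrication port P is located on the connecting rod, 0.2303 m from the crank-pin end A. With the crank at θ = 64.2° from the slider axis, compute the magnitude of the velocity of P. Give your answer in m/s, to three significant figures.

4.53

ω = 74.31 rad/s.  Crank-pin speed |V_A| = rω = 4.6815 m/s, perpendicular to OA.
Rod angle: sinφ = −(r/L) sinθ ⇒ φ = -10.647°; ω_rod = −rω cosθ/√(L²−r²sin²θ) = -6.7532 rad/s.
V_P = V_A + ω_rod × AP, with AP = 0.2303 m along the rod.
Components: V_Px = −rω sinθ − a·ω_rod·sinφ = -4.5022 m/s;  V_Py = rω cosθ + a·ω_rod·cosφ = +0.50906 m/s.
|V_P| = √(V_Px² + V_Py²) = 4.5309 m/s.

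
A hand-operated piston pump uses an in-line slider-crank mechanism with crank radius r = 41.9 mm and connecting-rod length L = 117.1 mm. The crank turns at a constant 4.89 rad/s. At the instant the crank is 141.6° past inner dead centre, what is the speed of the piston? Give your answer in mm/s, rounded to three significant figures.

ω = 4.89 rad/s
For an in-line slider-crank, x = r cosθ + √(L² − r² sin²θ), so v = −rω sinθ·[1 + r cosθ/√(L² − r² sin²θ)].
With r = 0.0419 m, L = 0.1171 m, θ = 141.6°: √(L² − r² sin²θ) = 0.11417 m.
v = −0.0419·4.89·0.62115·[1 + 0.0419·-0.78369/0.11417] = -0.090664 m/s.
|v| = 0.090664 m/s = 90.664 mm/s.

90.7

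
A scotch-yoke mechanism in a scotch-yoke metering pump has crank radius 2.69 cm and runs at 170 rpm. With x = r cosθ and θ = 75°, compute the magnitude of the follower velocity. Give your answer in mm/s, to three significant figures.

ω = 17.8 rad/s (from 170 rpm).
x = r cosθ ⇒ ẋ = −rω sinθ.
|v| = rω|sinθ| = 0.0269·17.8·|sin 75°| = 0.46257 m/s = 462.57 mm/s.

463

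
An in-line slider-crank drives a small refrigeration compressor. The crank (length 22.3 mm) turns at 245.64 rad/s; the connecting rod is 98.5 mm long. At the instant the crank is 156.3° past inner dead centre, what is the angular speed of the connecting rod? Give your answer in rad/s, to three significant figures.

ω = 245.6 rad/s
The rod makes angle φ with the slider axis where L sinφ = r sinθ; differentiating, L cosφ·φ̇ = r ω cosθ.
L cosφ = √(L² − r² sin²θ) = 0.098091 m.
|ω_rod| = r ω |cosθ| / √(L² − r² sin²θ) = 0.0223·245.6·0.91566/0.098091 = 51.134 rad/s.

51.1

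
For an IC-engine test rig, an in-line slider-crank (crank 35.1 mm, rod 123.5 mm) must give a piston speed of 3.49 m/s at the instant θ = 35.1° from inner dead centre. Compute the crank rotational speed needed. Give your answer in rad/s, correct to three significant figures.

140

For an in-line slider-crank, |v_piston| = rω|sinθ|·[1 + r cosθ/√(L² − r² sin²θ)].
With r = 0.0351 m, L = 0.1235 m, θ = 35.1°: the bracketed kinematic factor |dx/dθ| = 0.02494 m.
ω = v/|dx/dθ| = 3.49/0.02494 = 139.94 rad/s.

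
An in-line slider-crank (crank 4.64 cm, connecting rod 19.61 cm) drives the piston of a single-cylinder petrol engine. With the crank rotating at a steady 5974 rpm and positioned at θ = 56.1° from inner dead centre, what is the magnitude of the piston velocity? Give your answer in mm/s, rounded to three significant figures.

27300

ω = 2π·5974/60 = 625.6 rad/s
For an in-line slider-crank, x = r cosθ + √(L² − r² sin²θ), so v = −rω sinθ·[1 + r cosθ/√(L² − r² sin²θ)].
With r = 0.0464 m, L = 0.1961 m, θ = 56.1°: √(L² − r² sin²θ) = 0.19228 m.
v = −0.0464·625.6·0.83001·[1 + 0.0464·0.55775/0.19228] = -27.336 m/s.
|v| = 27.336 m/s = 27336 mm/s.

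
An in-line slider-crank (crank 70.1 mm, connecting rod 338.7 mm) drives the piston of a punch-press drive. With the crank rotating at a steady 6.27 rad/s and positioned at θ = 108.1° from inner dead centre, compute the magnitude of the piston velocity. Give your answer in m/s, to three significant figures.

0.390

ω = 6.27 rad/s
For an in-line slider-crank, x = r cosθ + √(L² − r² sin²θ), so v = −rω sinθ·[1 + r cosθ/√(L² − r² sin²θ)].
With r = 0.0701 m, L = 0.3387 m, θ = 108.1°: √(L² − r² sin²θ) = 0.33208 m.
v = −0.0701·6.27·0.95052·[1 + 0.0701·-0.31068/0.33208] = -0.39038 m/s.
|v| = 0.39038 m/s.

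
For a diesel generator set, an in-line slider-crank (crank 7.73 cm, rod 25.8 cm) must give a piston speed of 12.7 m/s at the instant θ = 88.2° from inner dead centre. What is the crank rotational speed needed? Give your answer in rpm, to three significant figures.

For an in-line slider-crank, |v_piston| = rω|sinθ|·[1 + r cosθ/√(L² − r² sin²θ)].
With r = 0.0773 m, L = 0.258 m, θ = 88.2°: the bracketed kinematic factor |dx/dθ| = 0.078024 m.
ω = v/|dx/dθ| = 12.7/0.078024 = 162.77 rad/s.
N = 60ω/(2π) = 1554.3 rpm.

1550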